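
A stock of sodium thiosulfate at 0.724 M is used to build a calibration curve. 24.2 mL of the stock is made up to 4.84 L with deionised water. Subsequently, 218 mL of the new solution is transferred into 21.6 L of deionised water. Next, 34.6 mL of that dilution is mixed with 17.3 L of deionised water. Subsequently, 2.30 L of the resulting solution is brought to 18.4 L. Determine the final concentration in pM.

9020 pM

Overall dilution factor = 200 × 100.1 × 501 × 8 = 8.02 × 10⁷.
0.724 M / 8.02 × 10⁷ = 9.02 × 10⁻⁹ M = 9020 pM.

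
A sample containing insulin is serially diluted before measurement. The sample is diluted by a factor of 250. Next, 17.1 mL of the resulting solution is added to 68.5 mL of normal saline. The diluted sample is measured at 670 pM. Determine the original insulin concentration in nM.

Overall dilution factor = 250 × 5.006 = 1251.
Original = 670 pM × 1251 = 8.38 × 10⁵ pM = 838 nM.

838 nM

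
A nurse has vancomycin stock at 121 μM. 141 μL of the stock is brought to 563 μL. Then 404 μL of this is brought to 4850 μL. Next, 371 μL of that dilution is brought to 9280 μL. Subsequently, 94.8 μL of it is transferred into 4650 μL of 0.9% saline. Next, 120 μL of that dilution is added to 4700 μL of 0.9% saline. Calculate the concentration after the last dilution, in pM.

50.2 pM

Overall dilution factor = 3.993 × 12.00 × 25.01 × 50.05 × 40.17 = 2.41 × 10⁶.
121 μM / 2.41 × 10⁶ = 5.02 × 10⁻⁵ μM = 50.2 pM.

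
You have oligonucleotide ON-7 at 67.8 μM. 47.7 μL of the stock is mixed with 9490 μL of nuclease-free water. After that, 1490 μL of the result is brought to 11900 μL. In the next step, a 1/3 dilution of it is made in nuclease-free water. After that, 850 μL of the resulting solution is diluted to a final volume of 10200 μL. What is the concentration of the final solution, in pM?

1180 pM

Overall dilution factor = 200.0 × 7.987 × 3 × 12 = 5.75 × 10⁴.
67.8 μM / 5.75 × 10⁴ = 1.18 × 10⁻³ μM = 1180 pM.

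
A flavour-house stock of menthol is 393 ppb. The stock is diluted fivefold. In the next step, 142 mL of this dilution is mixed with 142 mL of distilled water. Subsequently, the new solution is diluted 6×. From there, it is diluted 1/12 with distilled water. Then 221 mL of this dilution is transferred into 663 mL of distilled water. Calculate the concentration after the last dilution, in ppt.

136 ppt

Overall dilution factor = 5 × 2 × 6 × 12 × 4 = 2880.
393 ppb / 2880 = 0.136 ppb = 136 ppt.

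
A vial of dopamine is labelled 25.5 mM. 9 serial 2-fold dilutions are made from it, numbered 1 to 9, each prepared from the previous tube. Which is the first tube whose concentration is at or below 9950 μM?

Tube n has concentration 25.5 mM / 2ⁿ.
Need 2ⁿ ≥ 25.5 mM / 9950 μM = 2.56, so n ≥ 1.36.
First such tube: n = 2.

tube 2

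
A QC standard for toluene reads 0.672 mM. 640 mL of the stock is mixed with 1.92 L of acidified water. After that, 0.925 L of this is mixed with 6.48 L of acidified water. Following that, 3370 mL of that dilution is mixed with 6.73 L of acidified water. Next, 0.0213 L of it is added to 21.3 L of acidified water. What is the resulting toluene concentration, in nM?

Overall dilution factor = 4 × 8.005 × 2.997 × 1001 = 9.61 × 10⁴.
0.672 mM / 9.61 × 10⁴ = 7.00 × 10⁻⁶ mM = 7.00 nM.

7.00 nM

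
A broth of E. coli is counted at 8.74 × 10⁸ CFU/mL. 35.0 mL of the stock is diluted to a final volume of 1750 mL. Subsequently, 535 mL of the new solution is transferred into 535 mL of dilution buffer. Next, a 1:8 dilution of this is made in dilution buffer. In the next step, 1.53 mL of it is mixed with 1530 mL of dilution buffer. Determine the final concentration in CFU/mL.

Overall dilution factor = 50 × 2 × 8 × 1001 = 8.01 × 10⁵.
8.74 × 10⁸ CFU/mL / 8.01 × 10⁵ = 1090 CFU/mL.

1090 CFU/mL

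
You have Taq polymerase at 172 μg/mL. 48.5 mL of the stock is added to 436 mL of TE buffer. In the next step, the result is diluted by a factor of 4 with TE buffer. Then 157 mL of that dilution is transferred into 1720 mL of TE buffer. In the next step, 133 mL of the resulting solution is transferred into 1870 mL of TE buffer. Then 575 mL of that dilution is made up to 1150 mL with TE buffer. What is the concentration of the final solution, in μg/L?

Overall dilution factor = 9.990 × 4 × 11.96 × 15.06 × 2 = 1.44 × 10⁴.
172 μg/mL / 1.44 × 10⁴ = 0.0120 μg/mL = 12.0 μg/L.

12.0 μg/L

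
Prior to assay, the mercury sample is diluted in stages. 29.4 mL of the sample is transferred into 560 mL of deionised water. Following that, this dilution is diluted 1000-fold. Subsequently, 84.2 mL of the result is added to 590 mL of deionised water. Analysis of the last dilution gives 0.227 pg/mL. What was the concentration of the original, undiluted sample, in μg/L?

Overall dilution factor = 20.05 × 1000 × 8.007 = 1.61 × 10⁵.
Original = 0.227 pg/mL × 1.61 × 10⁵ = 3.64 × 10⁴ pg/mL = 36.4 μg/L.

36.4 μg/L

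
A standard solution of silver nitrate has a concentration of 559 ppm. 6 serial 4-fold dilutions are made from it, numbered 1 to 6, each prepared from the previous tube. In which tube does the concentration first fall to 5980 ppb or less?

Tube n has concentration 559 ppm / 4ⁿ.
Need 4ⁿ ≥ 559 ppm / 5980 ppb = 93.5, so n ≥ 3.27.
First such tube: n = 4.

tube 4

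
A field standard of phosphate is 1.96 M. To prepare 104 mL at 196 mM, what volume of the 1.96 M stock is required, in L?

196 mM = 0.196 M.
V₁ = C₂V₂/C₁ = 0.196 × 104 / 1.96 = 10.4 mL = 0.0104 L.

0.0104 L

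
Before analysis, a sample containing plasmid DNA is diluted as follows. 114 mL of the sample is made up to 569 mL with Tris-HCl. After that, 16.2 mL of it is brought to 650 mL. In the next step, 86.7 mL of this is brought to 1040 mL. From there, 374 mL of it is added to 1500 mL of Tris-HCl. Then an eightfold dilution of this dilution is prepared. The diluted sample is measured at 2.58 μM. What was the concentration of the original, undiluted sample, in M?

0.248 M

Overall dilution factor = 4.991 × 40.12 × 12.00 × 5.011 × 8 = 9.63 × 10⁴.
Original = 2.58 μM × 9.63 × 10⁴ = 2.48 × 10⁵ μM = 0.248 M.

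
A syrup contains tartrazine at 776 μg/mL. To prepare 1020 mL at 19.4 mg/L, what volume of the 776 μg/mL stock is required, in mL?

19.4 mg/L = 19.4 μg/mL.
V₁ = C₂V₂/C₁ = 19.4 × 1020 / 776 = 25.5 mL.

25.5 mL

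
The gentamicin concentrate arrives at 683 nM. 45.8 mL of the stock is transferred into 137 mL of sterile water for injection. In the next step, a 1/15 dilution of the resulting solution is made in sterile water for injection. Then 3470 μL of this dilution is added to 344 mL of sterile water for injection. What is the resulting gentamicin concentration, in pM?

114 pM

Overall dilution factor = 3.991 × 15 × 100.1 = 5995.
683 nM / 5995 = 0.114 nM = 114 pM.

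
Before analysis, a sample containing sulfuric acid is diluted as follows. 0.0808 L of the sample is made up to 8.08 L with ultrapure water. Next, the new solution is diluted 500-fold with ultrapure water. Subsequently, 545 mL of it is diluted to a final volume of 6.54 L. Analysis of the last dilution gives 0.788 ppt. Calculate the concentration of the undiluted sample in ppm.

Overall dilution factor = 100 × 500 × 12 = 6.00 × 10⁵.
Original = 0.788 ppt × 6.00 × 10⁵ = 4.73 × 10⁵ ppt = 0.473 ppm.

0.473 ppm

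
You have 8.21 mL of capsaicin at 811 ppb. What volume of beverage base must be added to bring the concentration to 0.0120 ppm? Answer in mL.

547 mL

0.0120 ppm = 12.0 ppb.
V₂ = C₁V₁/C₂ = 811 × 8.21 / 12.0 = 555 mL.
Diluent to add = V₂ − V₁ = 555 − 8.21 = 547 mL.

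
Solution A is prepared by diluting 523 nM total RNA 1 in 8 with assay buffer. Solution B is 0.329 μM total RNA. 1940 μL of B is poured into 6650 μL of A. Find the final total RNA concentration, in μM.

C_A = 523 nM / 8 = 65.4 nM.
C_B = 0.329 μM = 329 nM.
C_mix = (C_A·V_A + C_B·V_B)/(V_A + V_B) = (65.4×6650 + 329×1940) / 8590 = 125 nM = 0.125 μM.

0.125 μM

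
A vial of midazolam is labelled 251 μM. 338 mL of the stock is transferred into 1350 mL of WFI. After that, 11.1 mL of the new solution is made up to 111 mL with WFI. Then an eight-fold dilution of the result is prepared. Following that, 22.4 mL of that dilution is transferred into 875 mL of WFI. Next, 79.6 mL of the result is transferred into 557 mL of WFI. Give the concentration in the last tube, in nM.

1.96 nM

Overall dilution factor = 4.994 × 10 × 8 × 40.06 × 7.997 = 1.28 × 10⁵.
251 μM / 1.28 × 10⁵ = 1.96 × 10⁻³ μM = 1.96 nM.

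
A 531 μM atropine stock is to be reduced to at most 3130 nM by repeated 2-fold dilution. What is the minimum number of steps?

8

Need 2ⁿ ≥ 170, so n ≥ log(170)/log(2) = 7.41.
Minimum whole steps: n = 8.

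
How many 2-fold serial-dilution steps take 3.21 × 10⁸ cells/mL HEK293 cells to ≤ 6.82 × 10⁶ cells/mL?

6

Need 2ⁿ ≥ 47.1, so n ≥ log(47.1)/log(2) = 5.56.
Minimum whole steps: n = 6.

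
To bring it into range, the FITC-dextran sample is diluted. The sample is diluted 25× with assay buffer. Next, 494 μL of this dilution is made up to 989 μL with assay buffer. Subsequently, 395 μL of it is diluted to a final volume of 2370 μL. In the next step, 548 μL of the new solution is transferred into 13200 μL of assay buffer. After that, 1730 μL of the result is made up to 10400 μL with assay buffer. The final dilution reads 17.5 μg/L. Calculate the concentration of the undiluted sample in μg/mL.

793 μg/mL

Overall dilution factor = 25 × 2.002 × 6 × 25.09 × 6.012 = 4.53 × 10⁴.
Original = 17.5 μg/L × 4.53 × 10⁴ = 7.93 × 10⁵ μg/L = 793 μg/mL.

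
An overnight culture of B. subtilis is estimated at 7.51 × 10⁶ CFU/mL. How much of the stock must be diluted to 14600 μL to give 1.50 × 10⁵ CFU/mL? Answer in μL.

V₁ = C₂V₂/C₁ = 1.50 × 10⁵ × 14600 / 7.51 × 10⁶ = 292 μL.

292 μL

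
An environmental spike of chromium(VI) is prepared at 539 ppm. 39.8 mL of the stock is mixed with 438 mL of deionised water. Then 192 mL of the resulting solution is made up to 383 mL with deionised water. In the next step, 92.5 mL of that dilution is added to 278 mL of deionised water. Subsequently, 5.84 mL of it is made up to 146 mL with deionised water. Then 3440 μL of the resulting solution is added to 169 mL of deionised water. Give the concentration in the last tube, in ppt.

4480 ppt

Overall dilution factor = 12.01 × 1.995 × 4.005 × 25 × 50.13 = 1.20 × 10⁵.
539 ppm / 1.20 × 10⁵ = 4.48 × 10⁻³ ppm = 4480 ppt.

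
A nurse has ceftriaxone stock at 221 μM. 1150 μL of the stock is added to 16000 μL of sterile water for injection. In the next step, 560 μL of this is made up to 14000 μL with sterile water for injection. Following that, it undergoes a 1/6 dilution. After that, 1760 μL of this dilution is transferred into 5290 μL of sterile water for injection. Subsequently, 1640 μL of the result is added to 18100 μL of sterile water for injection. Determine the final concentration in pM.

2050 pM

Overall dilution factor = 14.91 × 25 × 6 × 4.006 × 12.04 = 1.08 × 10⁵.
221 μM / 1.08 × 10⁵ = 2.05 × 10⁻³ μM = 2050 pM.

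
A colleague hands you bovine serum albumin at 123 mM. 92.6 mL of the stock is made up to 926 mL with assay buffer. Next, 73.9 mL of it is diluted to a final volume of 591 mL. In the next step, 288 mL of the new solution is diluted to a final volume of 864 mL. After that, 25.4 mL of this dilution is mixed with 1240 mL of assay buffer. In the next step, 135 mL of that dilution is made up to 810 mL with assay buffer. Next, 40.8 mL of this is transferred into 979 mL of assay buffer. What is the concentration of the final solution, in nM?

Overall dilution factor = 10 × 7.997 × 3 × 49.82 × 6 × 25.00 = 1.79 × 10⁶.
123 mM / 1.79 × 10⁶ = 6.86 × 10⁻⁵ mM = 68.6 nM.

68.6 nM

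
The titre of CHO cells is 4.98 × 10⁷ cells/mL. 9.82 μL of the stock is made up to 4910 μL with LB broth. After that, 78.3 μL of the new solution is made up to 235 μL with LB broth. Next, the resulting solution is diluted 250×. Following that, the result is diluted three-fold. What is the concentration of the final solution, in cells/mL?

44.2 cells/mL

Overall dilution factor = 500 × 3.001 × 250 × 3 = 1.13 × 10⁶.
4.98 × 10⁷ cells/mL / 1.13 × 10⁶ = 44.2 cells/mL.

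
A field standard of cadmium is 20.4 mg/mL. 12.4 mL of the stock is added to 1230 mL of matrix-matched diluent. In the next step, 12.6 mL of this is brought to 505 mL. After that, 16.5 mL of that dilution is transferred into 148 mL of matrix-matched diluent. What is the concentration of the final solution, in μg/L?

510 μg/L

Overall dilution factor = 100.2 × 40.08 × 9.970 = 4.00 × 10⁴.
20.4 mg/mL / 4.00 × 10⁴ = 5.10 × 10⁻⁴ mg/mL = 510 μg/L.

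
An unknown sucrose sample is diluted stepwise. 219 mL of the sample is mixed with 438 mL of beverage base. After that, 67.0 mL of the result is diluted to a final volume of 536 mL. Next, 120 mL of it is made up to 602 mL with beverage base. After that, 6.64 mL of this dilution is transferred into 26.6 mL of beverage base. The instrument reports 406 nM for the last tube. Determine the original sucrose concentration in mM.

0.245 mM

Overall dilution factor = 3 × 8 × 5.017 × 5.006 = 603.
Original = 406 nM × 603 = 2.45 × 10⁵ nM = 0.245 mM.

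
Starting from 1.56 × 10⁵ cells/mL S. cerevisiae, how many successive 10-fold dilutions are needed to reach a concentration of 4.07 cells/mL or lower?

5

Need 10ⁿ ≥ 3.83 × 10⁴, so n ≥ log(3.83 × 10⁴)/log(10) = 4.58.
Minimum whole steps: n = 5.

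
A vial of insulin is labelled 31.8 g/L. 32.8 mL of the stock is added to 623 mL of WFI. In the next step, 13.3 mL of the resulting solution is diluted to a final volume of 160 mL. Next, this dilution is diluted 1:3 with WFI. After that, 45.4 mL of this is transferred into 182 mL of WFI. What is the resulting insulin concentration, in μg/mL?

Overall dilution factor = 19.99 × 12.03 × 3 × 5.009 = 3614.
31.8 g/L / 3614 = 8.80 × 10⁻³ g/L = 8.80 μg/mL.

8.80 μg/mL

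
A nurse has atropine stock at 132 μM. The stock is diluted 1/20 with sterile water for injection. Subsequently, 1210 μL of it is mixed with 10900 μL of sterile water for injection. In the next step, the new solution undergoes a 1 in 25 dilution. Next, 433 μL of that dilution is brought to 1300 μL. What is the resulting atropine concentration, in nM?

Overall dilution factor = 20 × 10.01 × 25 × 3.002 = 1.50 × 10⁴.
132 μM / 1.50 × 10⁴ = 8.79 × 10⁻³ μM = 8.79 nM.

8.79 nM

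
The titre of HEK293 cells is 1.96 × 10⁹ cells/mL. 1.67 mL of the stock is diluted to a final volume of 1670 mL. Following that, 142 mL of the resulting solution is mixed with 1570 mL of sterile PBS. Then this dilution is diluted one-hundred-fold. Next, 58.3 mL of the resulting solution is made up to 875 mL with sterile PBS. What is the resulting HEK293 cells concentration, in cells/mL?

108 cells/mL

Overall dilution factor = 1000 × 12.06 × 100 × 15.01 = 1.81 × 10⁷.
1.96 × 10⁹ cells/mL / 1.81 × 10⁷ = 108 cells/mL.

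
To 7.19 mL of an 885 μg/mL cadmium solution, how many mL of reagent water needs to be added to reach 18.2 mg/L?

18.2 mg/L = 18.2 μg/mL.
V₂ = C₁V₁/C₂ = 885 × 7.19 / 18.2 = 350 mL.
Diluent to add = V₂ − V₁ = 350 − 7.19 = 342 mL.

342 mL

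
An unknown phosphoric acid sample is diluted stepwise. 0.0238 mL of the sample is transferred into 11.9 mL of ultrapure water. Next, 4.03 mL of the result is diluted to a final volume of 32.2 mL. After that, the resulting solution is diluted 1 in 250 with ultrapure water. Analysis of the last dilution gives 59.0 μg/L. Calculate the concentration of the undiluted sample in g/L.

Overall dilution factor = 501 × 7.990 × 250 = 1.00 × 10⁶.
Original = 59.0 μg/L × 1.00 × 10⁶ = 5.90 × 10⁷ μg/L = 59.0 g/L.

59.0 g/L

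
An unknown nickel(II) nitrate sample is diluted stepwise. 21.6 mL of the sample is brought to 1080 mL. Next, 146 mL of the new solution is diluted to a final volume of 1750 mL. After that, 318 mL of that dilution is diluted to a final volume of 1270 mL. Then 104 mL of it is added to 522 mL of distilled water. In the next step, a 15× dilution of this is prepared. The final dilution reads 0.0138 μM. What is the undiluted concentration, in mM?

Overall dilution factor = 50 × 11.99 × 3.994 × 6.019 × 15 = 2.16 × 10⁵.
Original = 0.0138 μM × 2.16 × 10⁵ = 2982 μM = 2.98 mM.

2.98 mM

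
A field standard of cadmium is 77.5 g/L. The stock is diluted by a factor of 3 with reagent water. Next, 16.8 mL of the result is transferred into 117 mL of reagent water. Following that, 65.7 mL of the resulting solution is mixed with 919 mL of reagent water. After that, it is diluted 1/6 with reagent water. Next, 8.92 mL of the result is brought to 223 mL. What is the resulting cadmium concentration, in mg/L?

Overall dilution factor = 3 × 7.964 × 14.99 × 6 × 25 = 5.37 × 10⁴.
77.5 g/L / 5.37 × 10⁴ = 1.44 × 10⁻³ g/L = 1.44 mg/L.

1.44 mg/L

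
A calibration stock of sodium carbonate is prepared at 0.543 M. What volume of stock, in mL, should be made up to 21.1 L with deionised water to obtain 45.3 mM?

1760 mL

45.3 mM = 0.0453 M.
V₁ = C₂V₂/C₁ = 0.0453 × 21.1 / 0.543 = 1.76 L = 1760 mL.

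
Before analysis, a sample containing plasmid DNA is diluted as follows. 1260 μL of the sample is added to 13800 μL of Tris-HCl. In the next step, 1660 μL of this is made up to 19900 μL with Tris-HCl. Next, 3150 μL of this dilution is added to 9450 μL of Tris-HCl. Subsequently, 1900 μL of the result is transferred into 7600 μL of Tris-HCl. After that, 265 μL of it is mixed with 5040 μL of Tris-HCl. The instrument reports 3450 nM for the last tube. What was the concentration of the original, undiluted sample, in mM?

Overall dilution factor = 11.95 × 11.99 × 4 × 5 × 20.02 = 5.74 × 10⁴.
Original = 3450 nM × 5.74 × 10⁴ = 1.98 × 10⁸ nM = 198 mM.

198 mM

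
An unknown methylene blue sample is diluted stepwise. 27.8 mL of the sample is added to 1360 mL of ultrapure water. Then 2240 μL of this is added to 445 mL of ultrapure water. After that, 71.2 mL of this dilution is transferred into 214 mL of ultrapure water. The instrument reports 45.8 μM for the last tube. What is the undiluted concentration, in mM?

1830 mM

Overall dilution factor = 49.92 × 199.7 × 4.006 = 3.99 × 10⁴.
Original = 45.8 μM × 3.99 × 10⁴ = 1.83 × 10⁶ μM = 1830 mM.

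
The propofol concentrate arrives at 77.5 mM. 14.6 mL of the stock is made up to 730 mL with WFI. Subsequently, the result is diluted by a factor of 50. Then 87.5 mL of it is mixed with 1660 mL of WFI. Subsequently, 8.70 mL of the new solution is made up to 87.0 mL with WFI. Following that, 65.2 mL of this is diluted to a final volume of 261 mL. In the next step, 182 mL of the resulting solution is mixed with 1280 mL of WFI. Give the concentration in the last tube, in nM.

Overall dilution factor = 50 × 50 × 19.97 × 10 × 4.003 × 8.033 = 1.61 × 10⁷.
77.5 mM / 1.61 × 10⁷ = 4.83 × 10⁻⁶ mM = 4.83 nM.

4.83 nM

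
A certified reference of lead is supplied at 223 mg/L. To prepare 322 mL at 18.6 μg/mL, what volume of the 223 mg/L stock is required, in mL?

18.6 μg/mL = 18.6 mg/L.
V₁ = C₂V₂/C₁ = 18.6 × 322 / 223 = 26.9 mL.

26.9 mL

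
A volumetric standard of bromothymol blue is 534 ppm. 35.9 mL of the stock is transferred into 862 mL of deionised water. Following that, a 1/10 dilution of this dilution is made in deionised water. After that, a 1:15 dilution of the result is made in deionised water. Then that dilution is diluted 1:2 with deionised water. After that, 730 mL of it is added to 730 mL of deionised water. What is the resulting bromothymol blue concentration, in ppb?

35.6 ppb

Overall dilution factor = 25.01 × 10 × 15 × 2 × 2 = 1.50 × 10⁴.
534 ppm / 1.50 × 10⁴ = 0.0356 ppm = 35.6 ppb.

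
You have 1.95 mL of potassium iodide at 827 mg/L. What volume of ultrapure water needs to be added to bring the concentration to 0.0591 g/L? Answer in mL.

25.3 mL

0.0591 g/L = 59.1 mg/L.
V₂ = C₁V₁/C₂ = 827 × 1.95 / 59.1 = 27.3 mL.
Diluent to add = V₂ − V₁ = 27.3 − 1.95 = 25.3 mL.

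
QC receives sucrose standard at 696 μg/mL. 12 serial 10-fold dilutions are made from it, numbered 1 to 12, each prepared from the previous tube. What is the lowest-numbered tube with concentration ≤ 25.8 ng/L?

tube 8

Tube n has concentration 696 μg/mL / 10ⁿ.
Need 10ⁿ ≥ 696 μg/mL / 25.8 ng/L = 2.70 × 10⁷, so n ≥ 7.43.
First such tube: n = 8.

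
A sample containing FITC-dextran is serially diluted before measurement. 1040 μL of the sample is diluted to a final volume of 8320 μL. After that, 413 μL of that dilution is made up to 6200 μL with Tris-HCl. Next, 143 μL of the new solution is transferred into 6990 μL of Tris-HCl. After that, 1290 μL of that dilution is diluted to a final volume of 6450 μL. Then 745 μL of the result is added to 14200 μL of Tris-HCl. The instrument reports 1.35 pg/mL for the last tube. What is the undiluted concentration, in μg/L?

Overall dilution factor = 8 × 15.01 × 49.88 × 5 × 20.06 = 6.01 × 10⁵.
Original = 1.35 pg/mL × 6.01 × 10⁵ = 8.11 × 10⁵ pg/mL = 811 μg/L.

811 μg/L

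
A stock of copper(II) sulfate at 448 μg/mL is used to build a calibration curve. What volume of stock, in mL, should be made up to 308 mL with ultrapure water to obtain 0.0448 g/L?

30.8 mL

0.0448 g/L = 44.8 μg/mL.
V₁ = C₂V₂/C₁ = 44.8 × 308 / 448 = 30.8 mL.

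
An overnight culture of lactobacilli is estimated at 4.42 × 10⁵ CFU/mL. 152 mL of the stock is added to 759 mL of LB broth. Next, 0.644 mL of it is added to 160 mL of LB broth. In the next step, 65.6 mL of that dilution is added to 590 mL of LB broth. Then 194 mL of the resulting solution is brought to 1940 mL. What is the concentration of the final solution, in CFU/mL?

Overall dilution factor = 5.993 × 249.4 × 9.994 × 10 = 1.49 × 10⁵.
4.42 × 10⁵ CFU/mL / 1.49 × 10⁵ = 2.96 CFU/mL.

2.96 CFU/mL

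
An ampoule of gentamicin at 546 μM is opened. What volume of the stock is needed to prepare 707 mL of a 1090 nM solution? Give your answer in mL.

1090 nM = 1.09 μM.
V₁ = C₂V₂/C₁ = 1.09 × 707 / 546 = 1.41 mL.

1.41 mL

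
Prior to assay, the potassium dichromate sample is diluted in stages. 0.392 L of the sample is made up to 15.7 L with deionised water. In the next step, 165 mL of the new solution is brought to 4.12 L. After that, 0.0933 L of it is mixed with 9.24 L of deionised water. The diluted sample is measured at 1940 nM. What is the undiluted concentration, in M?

0.194 M

Overall dilution factor = 40.05 × 24.97 × 100.0 = 1.00 × 10⁵.
Original = 1940 nM × 1.00 × 10⁵ = 1.94 × 10⁸ nM = 0.194 M.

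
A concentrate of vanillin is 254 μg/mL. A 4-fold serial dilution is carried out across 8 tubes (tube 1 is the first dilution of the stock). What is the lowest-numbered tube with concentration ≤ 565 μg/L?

tube 5

Tube n has concentration 254 μg/mL / 4ⁿ.
Need 4ⁿ ≥ 254 μg/mL / 565 μg/L = 450, so n ≥ 4.41.
First such tube: n = 5.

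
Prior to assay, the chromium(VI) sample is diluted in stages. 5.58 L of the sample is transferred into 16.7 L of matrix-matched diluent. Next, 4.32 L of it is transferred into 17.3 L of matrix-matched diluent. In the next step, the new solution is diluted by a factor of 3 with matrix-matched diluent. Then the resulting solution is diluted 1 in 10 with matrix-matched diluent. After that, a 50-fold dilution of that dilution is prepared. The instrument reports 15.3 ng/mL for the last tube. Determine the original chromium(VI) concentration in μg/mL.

459 μg/mL

Overall dilution factor = 3.993 × 5.005 × 3 × 10 × 50 = 3.00 × 10⁴.
Original = 15.3 ng/mL × 3.00 × 10⁴ = 4.59 × 10⁵ ng/mL = 459 μg/mL.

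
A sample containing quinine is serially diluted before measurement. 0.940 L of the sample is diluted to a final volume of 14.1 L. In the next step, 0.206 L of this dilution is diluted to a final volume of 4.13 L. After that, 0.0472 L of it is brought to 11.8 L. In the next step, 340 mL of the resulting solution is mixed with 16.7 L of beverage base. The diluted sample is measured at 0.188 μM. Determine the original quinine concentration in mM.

708 mM

Overall dilution factor = 15 × 20.05 × 250 × 50.12 = 3.77 × 10⁶.
Original = 0.188 μM × 3.77 × 10⁶ = 7.08 × 10⁵ μM = 708 mM.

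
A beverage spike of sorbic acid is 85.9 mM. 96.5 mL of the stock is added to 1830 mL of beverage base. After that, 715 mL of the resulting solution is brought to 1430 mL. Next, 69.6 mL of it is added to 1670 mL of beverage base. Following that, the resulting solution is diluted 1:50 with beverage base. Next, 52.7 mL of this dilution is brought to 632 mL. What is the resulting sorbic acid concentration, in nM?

Overall dilution factor = 19.96 × 2 × 24.99 × 50 × 11.99 = 5.98 × 10⁵.
85.9 mM / 5.98 × 10⁵ = 1.44 × 10⁻⁴ mM = 144 nM.

144 nM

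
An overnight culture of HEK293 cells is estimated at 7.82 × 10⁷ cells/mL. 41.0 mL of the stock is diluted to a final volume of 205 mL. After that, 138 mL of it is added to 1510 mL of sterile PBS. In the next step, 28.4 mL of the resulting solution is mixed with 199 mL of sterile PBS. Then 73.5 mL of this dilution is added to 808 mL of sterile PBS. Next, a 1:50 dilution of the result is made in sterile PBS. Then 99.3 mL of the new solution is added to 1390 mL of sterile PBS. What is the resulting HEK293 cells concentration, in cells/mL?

18.2 cells/mL

Overall dilution factor = 5 × 11.94 × 8.007 × 11.99 × 50 × 15.00 = 4.30 × 10⁶.
7.82 × 10⁷ cells/mL / 4.30 × 10⁶ = 18.2 cells/mL.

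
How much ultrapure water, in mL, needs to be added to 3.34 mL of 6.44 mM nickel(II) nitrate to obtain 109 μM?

194 mL

109 μM = 0.109 mM.
V₂ = C₁V₁/C₂ = 6.44 × 3.34 / 0.109 = 197 mL.
Diluent to add = V₂ − V₁ = 197 − 3.34 = 194 mL.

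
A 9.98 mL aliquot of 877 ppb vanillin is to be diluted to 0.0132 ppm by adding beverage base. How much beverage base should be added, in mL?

0.0132 ppm = 13.2 ppb.
V₂ = C₁V₁/C₂ = 877 × 9.98 / 13.2 = 663 mL.
Diluent to add = V₂ − V₁ = 663 − 9.98 = 653 mL.

653 mL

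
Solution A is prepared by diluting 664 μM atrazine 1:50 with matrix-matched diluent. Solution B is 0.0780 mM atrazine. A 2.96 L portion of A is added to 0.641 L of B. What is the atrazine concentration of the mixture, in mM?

C_A = 664 μM / 50 = 13.3 μM.
C_B = 0.0780 mM = 78.0 μM.
C_mix = (C_A·V_A + C_B·V_B)/(V_A + V_B) = (13.3×2.96 + 78.0×0.641) / 3.601 = 24.8 μM = 0.0248 mM.

0.0248 mM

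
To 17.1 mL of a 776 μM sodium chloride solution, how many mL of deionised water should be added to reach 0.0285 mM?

448 mL

0.0285 mM = 28.5 μM.
V₂ = C₁V₁/C₂ = 776 × 17.1 / 28.5 = 466 mL.
Diluent to add = V₂ − V₁ = 466 − 17.1 = 448 mL.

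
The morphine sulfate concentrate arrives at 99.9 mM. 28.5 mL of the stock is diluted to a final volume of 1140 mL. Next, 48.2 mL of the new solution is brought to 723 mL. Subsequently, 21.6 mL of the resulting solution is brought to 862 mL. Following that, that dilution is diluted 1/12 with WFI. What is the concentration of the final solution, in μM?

Overall dilution factor = 40 × 15 × 39.91 × 12 = 2.87 × 10⁵.
99.9 mM / 2.87 × 10⁵ = 3.48 × 10⁻⁴ mM = 0.348 μM.

0.348 μM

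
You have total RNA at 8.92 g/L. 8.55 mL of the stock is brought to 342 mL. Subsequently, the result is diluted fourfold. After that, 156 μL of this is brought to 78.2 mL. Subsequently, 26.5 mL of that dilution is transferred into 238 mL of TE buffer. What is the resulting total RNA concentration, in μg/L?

Overall dilution factor = 40 × 4 × 501.3 × 9.981 = 8.01 × 10⁵.
8.92 g/L / 8.01 × 10⁵ = 1.11 × 10⁻⁵ g/L = 11.1 μg/L.

11.1 μg/L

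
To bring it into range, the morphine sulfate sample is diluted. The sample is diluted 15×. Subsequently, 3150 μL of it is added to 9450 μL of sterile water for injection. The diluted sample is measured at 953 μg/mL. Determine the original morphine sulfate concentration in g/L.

57.2 g/L

Overall dilution factor = 15 × 4 = 60.0.
Original = 953 μg/mL × 60.0 = 5.72 × 10⁴ μg/mL = 57.2 g/L.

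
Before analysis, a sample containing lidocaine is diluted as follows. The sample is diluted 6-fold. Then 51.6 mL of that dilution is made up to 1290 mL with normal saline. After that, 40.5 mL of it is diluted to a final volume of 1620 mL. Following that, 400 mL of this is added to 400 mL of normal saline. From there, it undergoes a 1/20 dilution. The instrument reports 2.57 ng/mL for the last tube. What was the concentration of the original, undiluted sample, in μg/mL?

617 μg/mL

Overall dilution factor = 6 × 25 × 40 × 2 × 20 = 2.40 × 10⁵.
Original = 2.57 ng/mL × 2.40 × 10⁵ = 6.17 × 10⁵ ng/mL = 617 μg/mL.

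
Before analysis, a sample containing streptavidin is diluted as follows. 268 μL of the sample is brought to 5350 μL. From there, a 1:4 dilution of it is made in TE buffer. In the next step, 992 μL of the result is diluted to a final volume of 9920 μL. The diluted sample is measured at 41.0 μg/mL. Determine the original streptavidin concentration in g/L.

Overall dilution factor = 19.96 × 4 × 10 = 799.
Original = 41.0 μg/mL × 799 = 3.27 × 10⁴ μg/mL = 32.7 g/L.

32.7 g/L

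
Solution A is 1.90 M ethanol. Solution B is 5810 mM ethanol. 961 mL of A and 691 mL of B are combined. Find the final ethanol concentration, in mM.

C_B = 5810 mM = 5.81 M.
C_mix = (C_A·V_A + C_B·V_B)/(V_A + V_B) = (1.90×961 + 5.81×691) / 1652 = 3.54 M = 3540 mM.

3540 mM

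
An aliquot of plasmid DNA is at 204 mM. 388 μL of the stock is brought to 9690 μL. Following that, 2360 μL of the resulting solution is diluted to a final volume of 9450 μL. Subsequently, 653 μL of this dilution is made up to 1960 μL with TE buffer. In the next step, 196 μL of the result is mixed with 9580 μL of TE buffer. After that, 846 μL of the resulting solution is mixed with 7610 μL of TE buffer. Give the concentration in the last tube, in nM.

1360 nM

Overall dilution factor = 24.97 × 4.004 × 3.002 × 49.88 × 9.995 = 1.50 × 10⁵.
204 mM / 1.50 × 10⁵ = 1.36 × 10⁻³ mM = 1360 nM.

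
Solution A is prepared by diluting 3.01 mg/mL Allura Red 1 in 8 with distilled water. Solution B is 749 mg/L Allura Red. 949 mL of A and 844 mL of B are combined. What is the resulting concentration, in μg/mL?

552 μg/mL

C_A = 3.01 mg/mL / 8 = 0.376 mg/mL.
C_B = 749 mg/L = 0.749 mg/mL.
C_mix = (C_A·V_A + C_B·V_B)/(V_A + V_B) = (0.376×949 + 0.749×844) / 1793 = 0.552 mg/mL = 552 μg/mL.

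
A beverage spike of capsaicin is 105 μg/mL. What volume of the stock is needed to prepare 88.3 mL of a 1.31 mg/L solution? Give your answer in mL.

1.10 mL

1.31 mg/L = 1.31 μg/mL.
V₁ = C₂V₂/C₁ = 1.31 × 88.3 / 105 = 1.10 mL.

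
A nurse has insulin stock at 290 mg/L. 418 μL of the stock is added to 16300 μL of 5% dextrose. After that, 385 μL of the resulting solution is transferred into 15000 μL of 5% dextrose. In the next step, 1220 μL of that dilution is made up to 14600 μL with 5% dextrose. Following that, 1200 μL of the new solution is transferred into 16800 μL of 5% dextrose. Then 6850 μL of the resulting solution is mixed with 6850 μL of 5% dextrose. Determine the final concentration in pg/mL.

505 pg/mL

Overall dilution factor = 40.00 × 39.96 × 11.97 × 15 × 2 = 5.74 × 10⁵.
290 mg/L / 5.74 × 10⁵ = 5.05 × 10⁻⁴ mg/L = 505 pg/mL.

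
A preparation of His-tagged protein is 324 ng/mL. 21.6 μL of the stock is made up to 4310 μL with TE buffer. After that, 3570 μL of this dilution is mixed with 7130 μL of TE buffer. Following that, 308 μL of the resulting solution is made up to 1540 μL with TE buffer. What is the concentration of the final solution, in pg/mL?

Overall dilution factor = 199.5 × 2.997 × 5 = 2990.
324 ng/mL / 2990 = 0.108 ng/mL = 108 pg/mL.

108 pg/mL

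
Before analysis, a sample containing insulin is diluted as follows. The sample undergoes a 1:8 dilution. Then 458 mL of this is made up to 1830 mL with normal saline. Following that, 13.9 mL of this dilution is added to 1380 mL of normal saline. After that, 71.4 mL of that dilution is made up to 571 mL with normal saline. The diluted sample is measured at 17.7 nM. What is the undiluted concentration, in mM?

Overall dilution factor = 8 × 3.996 × 100.3 × 7.997 = 2.56 × 10⁴.
Original = 17.7 nM × 2.56 × 10⁴ = 4.54 × 10⁵ nM = 0.454 mM.

0.454 mM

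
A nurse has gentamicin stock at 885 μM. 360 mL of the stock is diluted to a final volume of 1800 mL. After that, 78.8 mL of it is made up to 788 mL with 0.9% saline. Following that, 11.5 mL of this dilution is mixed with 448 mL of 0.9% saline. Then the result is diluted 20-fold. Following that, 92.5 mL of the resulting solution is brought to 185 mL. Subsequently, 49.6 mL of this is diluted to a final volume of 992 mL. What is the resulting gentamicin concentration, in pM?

554 pM

Overall dilution factor = 5 × 10 × 39.96 × 20 × 2 × 20 = 1.60 × 10⁶.
885 μM / 1.60 × 10⁶ = 5.54 × 10⁻⁴ μM = 554 pM.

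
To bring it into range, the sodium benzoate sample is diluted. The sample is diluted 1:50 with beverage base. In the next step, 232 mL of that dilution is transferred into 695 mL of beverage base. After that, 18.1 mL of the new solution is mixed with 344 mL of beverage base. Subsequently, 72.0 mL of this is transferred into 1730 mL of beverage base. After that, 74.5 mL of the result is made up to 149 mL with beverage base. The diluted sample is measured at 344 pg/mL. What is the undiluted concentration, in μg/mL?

68.8 μg/mL

Overall dilution factor = 50 × 3.996 × 20.01 × 25.03 × 2 = 2.00 × 10⁵.
Original = 344 pg/mL × 2.00 × 10⁵ = 6.88 × 10⁷ pg/mL = 68.8 μg/mL.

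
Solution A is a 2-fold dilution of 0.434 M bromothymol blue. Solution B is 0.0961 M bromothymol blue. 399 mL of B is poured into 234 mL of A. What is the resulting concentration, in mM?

C_A = 0.434 M / 2 = 0.217 M.
C_mix = (C_A·V_A + C_B·V_B)/(V_A + V_B) = (0.217×234 + 0.0961×399) / 633.0 = 0.141 M = 141 mM.

141 mM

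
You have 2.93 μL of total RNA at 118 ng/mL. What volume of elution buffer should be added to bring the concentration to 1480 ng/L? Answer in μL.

1480 ng/L = 1.48 ng/mL.
V₂ = C₁V₁/C₂ = 118 × 2.93 / 1.48 = 234 μL.
Diluent to add = V₂ − V₁ = 234 − 2.93 = 231 μL.

231 μL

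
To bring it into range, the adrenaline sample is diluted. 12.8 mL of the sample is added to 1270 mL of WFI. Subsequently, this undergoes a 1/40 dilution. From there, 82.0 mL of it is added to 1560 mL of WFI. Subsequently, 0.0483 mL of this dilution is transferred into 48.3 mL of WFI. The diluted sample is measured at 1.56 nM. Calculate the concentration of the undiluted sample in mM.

125 mM

Overall dilution factor = 100.2 × 40 × 20.02 × 1001 = 8.04 × 10⁷.
Original = 1.56 nM × 8.04 × 10⁷ = 1.25 × 10⁸ nM = 125 mM.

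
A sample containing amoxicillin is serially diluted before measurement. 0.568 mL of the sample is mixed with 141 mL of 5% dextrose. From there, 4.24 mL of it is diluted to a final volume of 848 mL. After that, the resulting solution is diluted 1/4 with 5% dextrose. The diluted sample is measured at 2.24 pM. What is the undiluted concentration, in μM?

0.447 μM

Overall dilution factor = 249.2 × 200 × 4 = 1.99 × 10⁵.
Original = 2.24 pM × 1.99 × 10⁵ = 4.47 × 10⁵ pM = 0.447 μM.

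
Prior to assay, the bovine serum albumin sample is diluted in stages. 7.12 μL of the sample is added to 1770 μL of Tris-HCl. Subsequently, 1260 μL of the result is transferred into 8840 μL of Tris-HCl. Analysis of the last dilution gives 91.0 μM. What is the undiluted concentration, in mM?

Overall dilution factor = 249.6 × 8.016 = 2001.
Original = 91.0 μM × 2001 = 1.82 × 10⁵ μM = 182 mM.

182 mM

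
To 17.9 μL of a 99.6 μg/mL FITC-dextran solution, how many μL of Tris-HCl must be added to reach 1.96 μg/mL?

892 μL

V₂ = C₁V₁/C₂ = 99.6 × 17.9 / 1.96 = 910 μL.
Diluent to add = V₂ − V₁ = 910 − 17.9 = 892 μL.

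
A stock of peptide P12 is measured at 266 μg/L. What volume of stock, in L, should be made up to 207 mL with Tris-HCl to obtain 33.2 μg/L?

V₁ = C₂V₂/C₁ = 33.2 × 207 / 266 = 25.8 mL = 0.0258 L.

0.0258 L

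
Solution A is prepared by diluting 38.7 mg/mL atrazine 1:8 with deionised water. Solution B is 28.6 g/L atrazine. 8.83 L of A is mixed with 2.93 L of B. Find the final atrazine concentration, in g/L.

10.8 g/L

C_A = 38.7 mg/mL / 8 = 4.84 mg/mL.
C_B = 28.6 g/L = 28.6 mg/mL.
C_mix = (C_A·V_A + C_B·V_B)/(V_A + V_B) = (4.84×8.83 + 28.6×2.93) / 11.76 = 10.8 mg/mL = 10.8 g/L.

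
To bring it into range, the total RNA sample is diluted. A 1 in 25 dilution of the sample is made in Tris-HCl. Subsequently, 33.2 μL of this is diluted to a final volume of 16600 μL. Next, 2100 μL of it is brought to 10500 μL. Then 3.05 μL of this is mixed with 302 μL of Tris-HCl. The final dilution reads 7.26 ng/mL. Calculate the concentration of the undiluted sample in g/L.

45.4 g/L

Overall dilution factor = 25 × 500 × 5 × 100.0 = 6.25 × 10⁶.
Original = 7.26 ng/mL × 6.25 × 10⁶ = 4.54 × 10⁷ ng/mL = 45.4 g/L.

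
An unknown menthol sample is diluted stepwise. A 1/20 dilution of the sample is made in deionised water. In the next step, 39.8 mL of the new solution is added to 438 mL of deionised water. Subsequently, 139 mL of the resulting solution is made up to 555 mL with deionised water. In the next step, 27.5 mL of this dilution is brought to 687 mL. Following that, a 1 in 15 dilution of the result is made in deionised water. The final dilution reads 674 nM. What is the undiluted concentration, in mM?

242 mM

Overall dilution factor = 20 × 12.01 × 3.993 × 24.98 × 15 = 3.59 × 10⁵.
Original = 674 nM × 3.59 × 10⁵ = 2.42 × 10⁸ nM = 242 mM.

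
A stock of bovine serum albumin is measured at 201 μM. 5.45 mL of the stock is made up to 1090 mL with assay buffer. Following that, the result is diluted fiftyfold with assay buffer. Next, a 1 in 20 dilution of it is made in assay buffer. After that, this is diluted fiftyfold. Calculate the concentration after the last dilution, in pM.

20.1 pM

Overall dilution factor = 200 × 50 × 20 × 50 = 1.00 × 10⁷.
201 μM / 1.00 × 10⁷ = 2.01 × 10⁻⁵ μM = 20.1 pM.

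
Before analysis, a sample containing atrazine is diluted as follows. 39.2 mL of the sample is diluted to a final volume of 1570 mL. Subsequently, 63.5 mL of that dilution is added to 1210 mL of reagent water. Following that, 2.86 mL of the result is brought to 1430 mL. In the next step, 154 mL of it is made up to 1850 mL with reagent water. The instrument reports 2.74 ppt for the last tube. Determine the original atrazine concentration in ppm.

13.2 ppm

Overall dilution factor = 40.05 × 20.06 × 500 × 12.01 = 4.82 × 10⁶.
Original = 2.74 ppt × 4.82 × 10⁶ = 1.32 × 10⁷ ppt = 13.2 ppm.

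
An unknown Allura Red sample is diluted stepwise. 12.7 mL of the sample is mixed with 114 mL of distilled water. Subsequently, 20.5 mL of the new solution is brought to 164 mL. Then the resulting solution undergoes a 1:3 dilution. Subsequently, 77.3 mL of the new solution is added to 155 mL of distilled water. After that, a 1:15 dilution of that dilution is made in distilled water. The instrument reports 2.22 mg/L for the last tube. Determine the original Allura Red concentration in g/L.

24.0 g/L

Overall dilution factor = 9.976 × 8 × 3 × 3.005 × 15 = 1.08 × 10⁴.
Original = 2.22 mg/L × 1.08 × 10⁴ = 2.40 × 10⁴ mg/L = 24.0 g/L.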